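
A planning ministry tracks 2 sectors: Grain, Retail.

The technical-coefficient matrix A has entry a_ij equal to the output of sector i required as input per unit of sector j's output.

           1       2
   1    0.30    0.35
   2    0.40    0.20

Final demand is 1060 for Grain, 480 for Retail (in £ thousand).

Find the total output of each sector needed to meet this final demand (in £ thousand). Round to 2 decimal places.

x_1 = 2419.05, x_2 = 1809.52

I − A =
  [   0.70    -0.35]
  [  -0.40     0.80]
det(I−A) = (0.70)(0.80) − (-0.35)(-0.40) = 0.4200
adj(I−A) = [[0.80, 0.35], [0.40, 0.70]]
(I − A)⁻¹ = adj(I−A) / det(I−A) ≈
  [   1.9048     0.8333]
  [   0.9524     1.6667]
x = (I − A)⁻¹ d = adj(I−A)·d / det(I−A), with det(I−A) = 0.4200:
  x_1 = (0.80·1060 + 0.35·480) / 0.4200 = 1016.00 / 0.4200 ≈ 2419.05
  x_2 = (0.40·1060 + 0.70·480) / 0.4200 = 760.00 / 0.4200 ≈ 1809.52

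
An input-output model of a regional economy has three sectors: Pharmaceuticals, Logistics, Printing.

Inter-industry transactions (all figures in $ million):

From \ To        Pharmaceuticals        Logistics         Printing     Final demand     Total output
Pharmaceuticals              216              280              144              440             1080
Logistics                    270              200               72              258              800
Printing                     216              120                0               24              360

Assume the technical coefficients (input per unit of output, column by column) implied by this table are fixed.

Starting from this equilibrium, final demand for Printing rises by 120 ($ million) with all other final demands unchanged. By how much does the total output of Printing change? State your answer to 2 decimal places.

Δx_3 = 153.94

Technical coefficients a_ij = z_ij / X_j:
  a_11 = 216/1080 = 0.20, a_21 = 270/1080 = 0.25, a_31 = 216/1080 = 0.20
  a_12 = 280/800 = 0.35, a_22 = 200/800 = 0.25, a_32 = 120/800 = 0.15
  a_13 = 144/360 = 0.40, a_23 = 72/360 = 0.20, a_33 = 0/360 = 0.00
I − A =
  [   0.80    -0.35    -0.40]
  [  -0.25     0.75    -0.20]
  [  -0.20    -0.15     1.00]
Cofactors of I−A, C_ij = (−1)^(i+j)·(minor ij) (rows/columns in the sector order above):
  C_11 = (0.75)(1.00) − (-0.20)(-0.15) = 0.7200
  C_12 = −[(-0.25)(1.00) − (-0.20)(-0.20)] = 0.2900
  C_13 = (-0.25)(-0.15) − (0.75)(-0.20) = 0.1875
  C_21 = −[(-0.35)(1.00) − (-0.40)(-0.15)] = 0.4100
  C_22 = (0.80)(1.00) − (-0.40)(-0.20) = 0.7200
  C_23 = −[(0.80)(-0.15) − (-0.35)(-0.20)] = 0.1900
  C_31 = (-0.35)(-0.20) − (-0.40)(0.75) = 0.3700
  C_32 = −[(0.80)(-0.20) − (-0.40)(-0.25)] = 0.2600
  C_33 = (0.80)(0.75) − (-0.35)(-0.25) = 0.5125
det(I−A) = Σ_j (I−A)_1j·C_1j = (0.80)(0.7200) + (-0.35)(0.2900) + (-0.40)(0.1875) = 0.3995
adj(I−A) = Cᵀ =
  [ 0.7200   0.4100   0.3700]
  [ 0.2900   0.7200   0.2600]
  [ 0.1875   0.1900   0.5125]
(I − A)⁻¹ = adj(I−A) / det(I−A) ≈
  [   1.8023     1.0263     0.9262]
  [   0.7259     1.8023     0.6508]
  [   0.4693     0.4756     1.2829]
Δx = (I − A)⁻¹ Δd with Δd having +120 in the Printing component and 0 elsewhere.
So Δx_3 = L_33 · (+120), where L_33 = adj(I−A)_33 / det(I−A) = 0.5125 / 0.3995.
Δx_3 = 0.5125 × (+120) / 0.3995 = 61.50 / 0.3995 ≈ 153.94.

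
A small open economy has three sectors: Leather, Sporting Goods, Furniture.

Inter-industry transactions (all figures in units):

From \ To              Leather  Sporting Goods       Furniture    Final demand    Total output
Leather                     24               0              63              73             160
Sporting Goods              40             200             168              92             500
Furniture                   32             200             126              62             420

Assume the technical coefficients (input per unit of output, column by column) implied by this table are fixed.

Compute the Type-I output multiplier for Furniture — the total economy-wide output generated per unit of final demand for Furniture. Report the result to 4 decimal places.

m_F = 5.1995

Technical coefficients a_ij = z_ij / X_j:
  a_LL = 24/160 = 0.15, a_SL = 40/160 = 0.25, a_FL = 32/160 = 0.20
  a_LS = 0/500 = 0.00, a_SS = 200/500 = 0.40, a_FS = 200/500 = 0.40
  a_LF = 63/420 = 0.15, a_SF = 168/420 = 0.40, a_FF = 126/420 = 0.30
I − A =
  [   0.85     0.00    -0.15]
  [  -0.25     0.60    -0.40]
  [  -0.20    -0.40     0.70]
Cofactors of I−A, C_ij = (−1)^(i+j)·(minor ij) (rows/columns in the sector order above):
  C_11 = (0.60)(0.70) − (-0.40)(-0.40) = 0.2600
  C_12 = −[(-0.25)(0.70) − (-0.40)(-0.20)] = 0.2550
  C_13 = (-0.25)(-0.40) − (0.60)(-0.20) = 0.2200
  C_21 = −[(0.00)(0.70) − (-0.15)(-0.40)] = 0.0600
  C_22 = (0.85)(0.70) − (-0.15)(-0.20) = 0.5650
  C_23 = −[(0.85)(-0.40) − (0.00)(-0.20)] = 0.3400
  C_31 = (0.00)(-0.40) − (-0.15)(0.60) = 0.0900
  C_32 = −[(0.85)(-0.40) − (-0.15)(-0.25)] = 0.3775
  C_33 = (0.85)(0.60) − (0.00)(-0.25) = 0.5100
det(I−A) = Σ_j (I−A)_1j·C_1j = (0.85)(0.2600) + (0.00)(0.2550) + (-0.15)(0.2200) = 0.1880
adj(I−A) = Cᵀ =
  [ 0.2600   0.0600   0.0900]
  [ 0.2550   0.5650   0.3775]
  [ 0.2200   0.3400   0.5100]
(I − A)⁻¹ = adj(I−A) / det(I−A) ≈
  [   1.38298     0.31915     0.47872]
  [   1.35638     3.00532     2.00798]
  [   1.17021     1.80851     2.71277]
The output multiplier for sector j is the column-j sum of the Leontief inverse (I − A)⁻¹ = adj(I−A) / det(I−A).
Column F of adj(I−A): (0.0900, 0.3775, 0.5100); det(I−A) = 0.1880.
m_F = (0.0900 + 0.3775 + 0.5100) / 0.1880 = 0.9775 / 0.1880 ≈ 5.1995.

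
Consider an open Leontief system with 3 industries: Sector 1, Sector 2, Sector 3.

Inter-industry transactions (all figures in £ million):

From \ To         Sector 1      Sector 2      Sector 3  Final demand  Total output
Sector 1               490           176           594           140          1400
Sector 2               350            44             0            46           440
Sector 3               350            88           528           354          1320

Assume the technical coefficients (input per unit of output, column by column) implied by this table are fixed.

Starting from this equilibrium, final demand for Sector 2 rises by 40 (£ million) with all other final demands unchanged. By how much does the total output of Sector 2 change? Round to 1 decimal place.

Δx_2 = 66.4

Technical coefficients a_ij = z_ij / X_j:
  a_11 = 490/1400 = 0.35, a_21 = 350/1400 = 0.25, a_31 = 350/1400 = 0.25
  a_12 = 176/440 = 0.40, a_22 = 44/440 = 0.10, a_32 = 88/440 = 0.20
  a_13 = 594/1320 = 0.45, a_23 = 0/1320 = 0.00, a_33 = 528/1320 = 0.40
I − A =
  [   0.65    -0.40    -0.45]
  [  -0.25     0.90     0.00]
  [  -0.25    -0.20     0.60]
Cofactors of I−A, C_ij = (−1)^(i+j)·(minor ij) (rows/columns in the sector order above):
  C_11 = (0.90)(0.60) − (0.00)(-0.20) = 0.5400
  C_12 = −[(-0.25)(0.60) − (0.00)(-0.25)] = 0.1500
  C_13 = (-0.25)(-0.20) − (0.90)(-0.25) = 0.2750
  C_21 = −[(-0.40)(0.60) − (-0.45)(-0.20)] = 0.3300
  C_22 = (0.65)(0.60) − (-0.45)(-0.25) = 0.2775
  C_23 = −[(0.65)(-0.20) − (-0.40)(-0.25)] = 0.2300
  C_31 = (-0.40)(0.00) − (-0.45)(0.90) = 0.4050
  C_32 = −[(0.65)(0.00) − (-0.45)(-0.25)] = 0.1125
  C_33 = (0.65)(0.90) − (-0.40)(-0.25) = 0.4850
det(I−A) = Σ_j (I−A)_1j·C_1j = (0.65)(0.5400) + (-0.40)(0.1500) + (-0.45)(0.2750) = 0.16725
adj(I−A) = Cᵀ =
  [ 0.5400   0.3300   0.4050]
  [ 0.1500   0.2775   0.1125]
  [ 0.2750   0.2300   0.4850]
(I − A)⁻¹ = adj(I−A) / det(I−A) ≈
  [   3.2287     1.9731     2.4215]
  [   0.8969     1.6592     0.6726]
  [   1.6442     1.3752     2.8999]
Δx = (I − A)⁻¹ Δd with Δd having +40 in the Sector 2 component and 0 elsewhere.
So Δx_2 = L_22 · (+40), where L_22 = adj(I−A)_22 / det(I−A) = 0.2775 / 0.16725.
Δx_2 = 0.2775 × (+40) / 0.16725 = 11.10 / 0.16725 ≈ 66.4.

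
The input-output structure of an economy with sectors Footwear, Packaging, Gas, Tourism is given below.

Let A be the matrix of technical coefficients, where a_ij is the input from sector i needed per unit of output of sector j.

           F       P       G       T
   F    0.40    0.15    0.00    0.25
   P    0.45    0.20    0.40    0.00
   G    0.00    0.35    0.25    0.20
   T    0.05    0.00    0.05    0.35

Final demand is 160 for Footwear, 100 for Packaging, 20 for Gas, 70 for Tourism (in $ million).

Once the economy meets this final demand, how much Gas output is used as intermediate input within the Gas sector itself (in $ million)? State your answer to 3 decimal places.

I − A =
  [   0.60    -0.15     0.00    -0.25]
  [  -0.45     0.80    -0.40     0.00]
  [   0.00    -0.35     0.75    -0.20]
  [  -0.05     0.00    -0.05     0.65]
Compute the cofactors C_ij = (−1)^(i+j)·(3×3 minor ij) of I−A; the adjugate is their transpose:
adj(I−A) = Cᵀ =
  [ 0.291000   0.076000   0.049000   0.127000]
  [ 0.218875   0.277125   0.156625   0.132375]
  [ 0.110375   0.133625   0.258125   0.121875]
  [ 0.030875   0.016125   0.023625   0.225375]
det(I−A) = Σ_j (I−A)_1j·C_1j = (0.60)(0.291000) + (-0.15)(0.218875) + (0.00)(0.110375) + (-0.25)(0.030875) = 0.13405
(I − A)⁻¹ = adj(I−A) / det(I−A) ≈
  [   2.1708     0.5670     0.3655     0.9474]
  [   1.6328     2.0673     1.1684     0.9875]
  [   0.8234     0.9968     1.9256     0.9092]
  [   0.2303     0.1203     0.1762     1.6813]
First solve x = (I − A)⁻¹ d = adj(I−A)·d / det(I−A); in particular x_G = (0.110375·160 + 0.133625·100 + 0.258125·20 + 0.121875·70) / 0.13405 = 44.71625 / 0.13405 ≈ 333.57889.
Intermediate flow from G to G: z_GG = a_GG · x_G = 0.25 × 44.71625 / 0.13405 = 11.1790625 / 0.13405 ≈ 83.395.

z_GG = 83.395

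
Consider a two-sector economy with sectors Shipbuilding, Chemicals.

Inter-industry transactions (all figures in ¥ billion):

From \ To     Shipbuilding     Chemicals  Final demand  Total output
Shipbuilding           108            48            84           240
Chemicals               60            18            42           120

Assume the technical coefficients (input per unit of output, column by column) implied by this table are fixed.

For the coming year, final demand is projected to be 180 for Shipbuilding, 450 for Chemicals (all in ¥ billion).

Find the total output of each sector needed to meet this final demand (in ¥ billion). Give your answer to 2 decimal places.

Technical coefficients a_ij = z_ij / X_j:
  a_11 = 108/240 = 0.45, a_21 = 60/240 = 0.25
  a_12 = 48/120 = 0.40, a_22 = 18/120 = 0.15
I − A =
  [   0.55    -0.40]
  [  -0.25     0.85]
det(I−A) = (0.55)(0.85) − (-0.40)(-0.25) = 0.3675
adj(I−A) = [[0.85, 0.40], [0.25, 0.55]]
(I − A)⁻¹ = adj(I−A) / det(I−A) ≈
  [   2.3129     1.0884]
  [   0.6803     1.4966]
x = (I − A)⁻¹ d = adj(I−A)·d / det(I−A), with det(I−A) = 0.3675:
  x_1 = (0.85·180 + 0.40·450) / 0.3675 = 333.00 / 0.3675 ≈ 906.12
  x_2 = (0.25·180 + 0.55·450) / 0.3675 = 292.50 / 0.3675 ≈ 795.92

x_1 = 906.12, x_2 = 795.92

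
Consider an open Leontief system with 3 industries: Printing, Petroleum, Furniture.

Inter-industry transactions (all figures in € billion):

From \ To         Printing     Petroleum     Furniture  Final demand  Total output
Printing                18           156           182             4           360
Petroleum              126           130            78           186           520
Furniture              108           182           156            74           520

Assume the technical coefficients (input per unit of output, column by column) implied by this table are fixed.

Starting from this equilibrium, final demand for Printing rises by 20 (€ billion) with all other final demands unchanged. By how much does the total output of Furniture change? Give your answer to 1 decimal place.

Δx_3 = 28.9

Technical coefficients a_ij = z_ij / X_j:
  a_11 = 18/360 = 0.05, a_21 = 126/360 = 0.35, a_31 = 108/360 = 0.30
  a_12 = 156/520 = 0.30, a_22 = 130/520 = 0.25, a_32 = 182/520 = 0.35
  a_13 = 182/520 = 0.35, a_23 = 78/520 = 0.15, a_33 = 156/520 = 0.30
I − A =
  [   0.95    -0.30    -0.35]
  [  -0.35     0.75    -0.15]
  [  -0.30    -0.35     0.70]
Cofactors of I−A, C_ij = (−1)^(i+j)·(minor ij) (rows/columns in the sector order above):
  C_11 = (0.75)(0.70) − (-0.15)(-0.35) = 0.4725
  C_12 = −[(-0.35)(0.70) − (-0.15)(-0.30)] = 0.2900
  C_13 = (-0.35)(-0.35) − (0.75)(-0.30) = 0.3475
  C_21 = −[(-0.30)(0.70) − (-0.35)(-0.35)] = 0.3325
  C_22 = (0.95)(0.70) − (-0.35)(-0.30) = 0.5600
  C_23 = −[(0.95)(-0.35) − (-0.30)(-0.30)] = 0.4225
  C_31 = (-0.30)(-0.15) − (-0.35)(0.75) = 0.3075
  C_32 = −[(0.95)(-0.15) − (-0.35)(-0.35)] = 0.2650
  C_33 = (0.95)(0.75) − (-0.30)(-0.35) = 0.6075
det(I−A) = Σ_j (I−A)_1j·C_1j = (0.95)(0.4725) + (-0.30)(0.2900) + (-0.35)(0.3475) = 0.24025
adj(I−A) = Cᵀ =
  [ 0.4725   0.3325   0.3075]
  [ 0.2900   0.5600   0.2650]
  [ 0.3475   0.4225   0.6075]
(I − A)⁻¹ = adj(I−A) / det(I−A) ≈
  [   1.9667     1.3840     1.2799]
  [   1.2071     2.3309     1.1030]
  [   1.4464     1.7586     2.5286]
Δx = (I − A)⁻¹ Δd with Δd having +20 in the Printing component and 0 elsewhere.
So Δx_3 = L_31 · (+20), where L_31 = adj(I−A)_31 / det(I−A) = 0.3475 / 0.24025.
Δx_3 = 0.3475 × (+20) / 0.24025 = 6.95 / 0.24025 ≈ 28.9.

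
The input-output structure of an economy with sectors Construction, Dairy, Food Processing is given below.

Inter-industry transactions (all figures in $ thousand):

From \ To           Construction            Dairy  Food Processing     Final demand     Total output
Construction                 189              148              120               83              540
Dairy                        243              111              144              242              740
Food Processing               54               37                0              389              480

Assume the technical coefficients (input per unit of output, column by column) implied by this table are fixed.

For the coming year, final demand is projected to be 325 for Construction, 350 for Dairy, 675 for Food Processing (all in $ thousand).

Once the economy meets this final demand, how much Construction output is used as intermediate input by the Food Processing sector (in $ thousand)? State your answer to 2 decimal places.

Technical coefficients a_ij = z_ij / X_j:
  a_11 = 189/540 = 0.35, a_21 = 243/540 = 0.45, a_31 = 54/540 = 0.10
  a_12 = 148/740 = 0.20, a_22 = 111/740 = 0.15, a_32 = 37/740 = 0.05
  a_13 = 120/480 = 0.25, a_23 = 144/480 = 0.30, a_33 = 0/480 = 0.00
I − A =
  [   0.65    -0.20    -0.25]
  [  -0.45     0.85    -0.30]
  [  -0.10    -0.05     1.00]
Cofactors of I−A, C_ij = (−1)^(i+j)·(minor ij) (rows/columns in the sector order above):
  C_11 = (0.85)(1.00) − (-0.30)(-0.05) = 0.8350
  C_12 = −[(-0.45)(1.00) − (-0.30)(-0.10)] = 0.4800
  C_13 = (-0.45)(-0.05) − (0.85)(-0.10) = 0.1075
  C_21 = −[(-0.20)(1.00) − (-0.25)(-0.05)] = 0.2125
  C_22 = (0.65)(1.00) − (-0.25)(-0.10) = 0.6250
  C_23 = −[(0.65)(-0.05) − (-0.20)(-0.10)] = 0.0525
  C_31 = (-0.20)(-0.30) − (-0.25)(0.85) = 0.2725
  C_32 = −[(0.65)(-0.30) − (-0.25)(-0.45)] = 0.3075
  C_33 = (0.65)(0.85) − (-0.20)(-0.45) = 0.4625
det(I−A) = Σ_j (I−A)_1j·C_1j = (0.65)(0.8350) + (-0.20)(0.4800) + (-0.25)(0.1075) = 0.419875
adj(I−A) = Cᵀ =
  [ 0.8350   0.2125   0.2725]
  [ 0.4800   0.6250   0.3075]
  [ 0.1075   0.0525   0.4625]
(I − A)⁻¹ = adj(I−A) / det(I−A) ≈
  [   1.9887     0.5061     0.6490]
  [   1.1432     1.4885     0.7324]
  [   0.2560     0.1250     1.1015]
First solve x = (I − A)⁻¹ d = adj(I−A)·d / det(I−A); in particular x_3 = (0.1075·325 + 0.0525·350 + 0.4625·675) / 0.419875 = 365.50 / 0.419875 ≈ 870.4972.
Intermediate flow from 1 to 3: z_13 = a_13 · x_3 = 0.25 × 365.50 / 0.419875 = 91.375 / 0.419875 ≈ 217.62.

z_13 = 217.62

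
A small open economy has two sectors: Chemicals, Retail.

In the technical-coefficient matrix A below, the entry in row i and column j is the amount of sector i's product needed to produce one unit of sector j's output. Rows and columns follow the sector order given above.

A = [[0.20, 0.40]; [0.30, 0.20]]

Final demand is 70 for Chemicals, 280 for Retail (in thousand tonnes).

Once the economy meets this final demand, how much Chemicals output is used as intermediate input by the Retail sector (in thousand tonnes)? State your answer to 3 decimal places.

z_CR = 188.462

I − A =
  [   0.80    -0.40]
  [  -0.30     0.80]
det(I−A) = (0.80)(0.80) − (-0.40)(-0.30) = 0.5200
adj(I−A) = [[0.80, 0.40], [0.30, 0.80]]
(I − A)⁻¹ = adj(I−A) / det(I−A) ≈
  [   1.5385     0.7692]
  [   0.5769     1.5385]
First solve x = (I − A)⁻¹ d = adj(I−A)·d / det(I−A); in particular x_R = (0.30·70 + 0.80·280) / 0.5200 = 245.00 / 0.5200 ≈ 471.15385.
Intermediate flow from C to R: z_CR = a_CR · x_R = 0.40 × 245.00 / 0.5200 = 98.00 / 0.5200 ≈ 188.462.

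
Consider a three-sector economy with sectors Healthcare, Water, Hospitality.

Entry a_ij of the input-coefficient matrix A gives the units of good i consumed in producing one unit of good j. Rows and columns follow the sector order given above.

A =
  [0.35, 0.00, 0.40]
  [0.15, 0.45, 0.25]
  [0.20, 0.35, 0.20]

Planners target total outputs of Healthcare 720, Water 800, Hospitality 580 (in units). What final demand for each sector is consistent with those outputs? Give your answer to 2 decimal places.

d_1 = 236.00, d_2 = 187.00, d_3 = 40.00

I − A =
  [   0.65     0.00    -0.40]
  [  -0.15     0.55    -0.25]
  [  -0.20    -0.35     0.80]
d = (I − A) x:
  d_1 = (+0.65)·720 + (+0.00)·800 + (-0.40)·580 = 236.00
  d_2 = (-0.15)·720 + (+0.55)·800 + (-0.25)·580 = 187.00
  d_3 = (-0.20)·720 + (-0.35)·800 + (+0.80)·580 = 40.00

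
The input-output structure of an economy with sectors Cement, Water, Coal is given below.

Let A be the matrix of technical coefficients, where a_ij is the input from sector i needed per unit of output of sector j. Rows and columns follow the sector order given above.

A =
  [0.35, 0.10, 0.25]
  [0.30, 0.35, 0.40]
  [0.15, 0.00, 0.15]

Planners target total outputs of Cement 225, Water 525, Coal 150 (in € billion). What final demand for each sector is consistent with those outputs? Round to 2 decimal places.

d_1 = 56.25, d_2 = 213.75, d_3 = 93.75

I − A =
  [   0.65    -0.10    -0.25]
  [  -0.30     0.65    -0.40]
  [  -0.15     0.00     0.85]
d = (I − A) x:
  d_1 = (+0.65)·225 + (-0.10)·525 + (-0.25)·150 = 56.25
  d_2 = (-0.30)·225 + (+0.65)·525 + (-0.40)·150 = 213.75
  d_3 = (-0.15)·225 + (+0.00)·525 + (+0.85)·150 = 93.75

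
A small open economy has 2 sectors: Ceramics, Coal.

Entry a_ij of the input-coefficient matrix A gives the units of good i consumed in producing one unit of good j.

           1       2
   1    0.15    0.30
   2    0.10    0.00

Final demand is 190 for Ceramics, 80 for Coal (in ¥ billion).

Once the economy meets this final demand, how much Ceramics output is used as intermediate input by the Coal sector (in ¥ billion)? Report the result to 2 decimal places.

z_12 = 31.83

I − A =
  [   0.85    -0.30]
  [  -0.10     1.00]
det(I−A) = (0.85)(1.00) − (-0.30)(-0.10) = 0.8200
adj(I−A) = [[1.00, 0.30], [0.10, 0.85]]
(I − A)⁻¹ = adj(I−A) / det(I−A) ≈
  [   1.2195     0.3659]
  [   0.1220     1.0366]
First solve x = (I − A)⁻¹ d = adj(I−A)·d / det(I−A); in particular x_2 = (0.10·190 + 0.85·80) / 0.8200 = 87.00 / 0.8200 ≈ 106.0976.
Intermediate flow from 1 to 2: z_12 = a_12 · x_2 = 0.30 × 87.00 / 0.8200 = 26.10 / 0.8200 ≈ 31.83.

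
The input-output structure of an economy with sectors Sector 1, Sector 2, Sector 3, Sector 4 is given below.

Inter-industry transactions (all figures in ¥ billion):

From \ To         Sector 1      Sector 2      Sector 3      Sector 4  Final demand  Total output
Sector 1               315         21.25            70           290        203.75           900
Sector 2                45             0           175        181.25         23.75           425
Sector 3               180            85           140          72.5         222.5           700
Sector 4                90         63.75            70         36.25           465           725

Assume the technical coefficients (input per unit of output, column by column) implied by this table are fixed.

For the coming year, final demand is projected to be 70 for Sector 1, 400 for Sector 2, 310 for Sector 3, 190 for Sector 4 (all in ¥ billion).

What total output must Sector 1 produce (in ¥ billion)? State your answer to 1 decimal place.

Technical coefficients a_ij = z_ij / X_j:
  a_11 = 315/900 = 0.35, a_21 = 45/900 = 0.05, a_31 = 180/900 = 0.20, a_41 = 90/900 = 0.10
  a_12 = 21.25/425 = 0.05, a_22 = 0/425 = 0.00, a_32 = 85/425 = 0.20, a_42 = 63.75/425 = 0.15
  a_13 = 70/700 = 0.10, a_23 = 175/700 = 0.25, a_33 = 140/700 = 0.20, a_43 = 70/700 = 0.10
  a_14 = 290/725 = 0.40, a_24 = 181.25/725 = 0.25, a_34 = 72.5/725 = 0.10, a_44 = 36.25/725 = 0.05
I − A =
  [   0.65    -0.05    -0.10    -0.40]
  [  -0.05     1.00    -0.25    -0.25]
  [  -0.20    -0.20     0.80    -0.10]
  [  -0.10    -0.15    -0.10     0.95]
Compute the cofactors C_ij = (−1)^(i+j)·(3×3 minor ij) of I−A; the adjugate is their transpose:
adj(I−A) = Cᵀ =
  [ 0.663750   0.114000   0.159375   0.326250]
  [ 0.112500   0.427500   0.169875   0.177750]
  [ 0.207750   0.147250   0.546500   0.183750]
  [ 0.109500   0.095000   0.101125   0.462000]
det(I−A) = Σ_j (I−A)_1j·C_1j = (0.65)(0.663750) + (-0.05)(0.112500) + (-0.10)(0.207750) + (-0.40)(0.109500) = 0.3612375
(I − A)⁻¹ = adj(I−A) / det(I−A) ≈
  [   1.8374     0.3156     0.4412     0.9031]
  [   0.3114     1.1834     0.4703     0.4921]
  [   0.5751     0.4076     1.5129     0.5087]
  [   0.3031     0.2630     0.2799     1.2789]
x = (I − A)⁻¹ d = adj(I−A)·d / det(I−A), with det(I−A) = 0.3612375:
  x_1 = (0.663750·70 + 0.114000·400 + 0.159375·310 + 0.326250·190) / 0.3612375 = 203.45625 / 0.3612375 ≈ 563.2
  x_2 = (0.112500·70 + 0.427500·400 + 0.169875·310 + 0.177750·190) / 0.3612375 = 265.30875 / 0.3612375 ≈ 734.4
  x_3 = (0.207750·70 + 0.147250·400 + 0.546500·310 + 0.183750·190) / 0.3612375 = 277.77 / 0.3612375 ≈ 768.9
  x_4 = (0.109500·70 + 0.095000·400 + 0.101125·310 + 0.462000·190) / 0.3612375 = 164.79375 / 0.3612375 ≈ 456.2

x_1 = 563.2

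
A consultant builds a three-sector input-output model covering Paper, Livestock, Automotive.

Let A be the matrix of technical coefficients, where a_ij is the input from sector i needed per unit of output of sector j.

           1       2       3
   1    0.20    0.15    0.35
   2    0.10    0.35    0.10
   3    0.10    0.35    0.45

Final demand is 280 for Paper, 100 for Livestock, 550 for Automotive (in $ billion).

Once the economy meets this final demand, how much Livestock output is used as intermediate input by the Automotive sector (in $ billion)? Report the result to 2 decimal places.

z_23 = 157.21

I − A =
  [   0.80    -0.15    -0.35]
  [  -0.10     0.65    -0.10]
  [  -0.10    -0.35     0.55]
Cofactors of I−A, C_ij = (−1)^(i+j)·(minor ij) (rows/columns in the sector order above):
  C_11 = (0.65)(0.55) − (-0.10)(-0.35) = 0.3225
  C_12 = −[(-0.10)(0.55) − (-0.10)(-0.10)] = 0.0650
  C_13 = (-0.10)(-0.35) − (0.65)(-0.10) = 0.1000
  C_21 = −[(-0.15)(0.55) − (-0.35)(-0.35)] = 0.2050
  C_22 = (0.80)(0.55) − (-0.35)(-0.10) = 0.4050
  C_23 = −[(0.80)(-0.35) − (-0.15)(-0.10)] = 0.2950
  C_31 = (-0.15)(-0.10) − (-0.35)(0.65) = 0.2425
  C_32 = −[(0.80)(-0.10) − (-0.35)(-0.10)] = 0.1150
  C_33 = (0.80)(0.65) − (-0.15)(-0.10) = 0.5050
det(I−A) = Σ_j (I−A)_1j·C_1j = (0.80)(0.3225) + (-0.15)(0.0650) + (-0.35)(0.1000) = 0.21325
adj(I−A) = Cᵀ =
  [ 0.3225   0.2050   0.2425]
  [ 0.0650   0.4050   0.1150]
  [ 0.1000   0.2950   0.5050]
(I − A)⁻¹ = adj(I−A) / det(I−A) ≈
  [   1.5123     0.9613     1.1372]
  [   0.3048     1.8992     0.5393]
  [   0.4689     1.3834     2.3681]
First solve x = (I − A)⁻¹ d = adj(I−A)·d / det(I−A); in particular x_3 = (0.1000·280 + 0.2950·100 + 0.5050·550) / 0.21325 = 335.25 / 0.21325 ≈ 1572.0985.
Intermediate flow from 2 to 3: z_23 = a_23 · x_3 = 0.10 × 335.25 / 0.21325 = 33.525 / 0.21325 ≈ 157.21.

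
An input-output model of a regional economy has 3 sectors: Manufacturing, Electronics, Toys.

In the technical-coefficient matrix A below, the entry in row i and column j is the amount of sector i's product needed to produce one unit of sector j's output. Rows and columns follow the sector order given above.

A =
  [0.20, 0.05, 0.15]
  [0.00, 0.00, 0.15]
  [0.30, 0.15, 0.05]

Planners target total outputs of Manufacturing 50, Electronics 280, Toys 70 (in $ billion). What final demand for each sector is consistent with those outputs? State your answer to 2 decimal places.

d_1 = 15.50, d_2 = 269.50, d_3 = 9.50

I − A =
  [   0.80    -0.05    -0.15]
  [   0.00     1.00    -0.15]
  [  -0.30    -0.15     0.95]
d = (I − A) x:
  d_1 = (+0.80)·50 + (-0.05)·280 + (-0.15)·70 = 15.50
  d_2 = (+0.00)·50 + (+1.00)·280 + (-0.15)·70 = 269.50
  d_3 = (-0.30)·50 + (-0.15)·280 + (+0.95)·70 = 9.50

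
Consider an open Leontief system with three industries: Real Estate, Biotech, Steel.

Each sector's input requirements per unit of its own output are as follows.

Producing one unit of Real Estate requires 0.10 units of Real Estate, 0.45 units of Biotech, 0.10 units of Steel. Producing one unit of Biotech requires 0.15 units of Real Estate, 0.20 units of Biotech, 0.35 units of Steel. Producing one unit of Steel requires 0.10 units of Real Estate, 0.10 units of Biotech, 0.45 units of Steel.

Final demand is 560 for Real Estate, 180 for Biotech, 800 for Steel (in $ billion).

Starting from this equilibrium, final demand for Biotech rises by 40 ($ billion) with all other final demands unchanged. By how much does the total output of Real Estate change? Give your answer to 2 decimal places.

I − A =
  [   0.90    -0.15    -0.10]
  [  -0.45     0.80    -0.10]
  [  -0.10    -0.35     0.55]
Cofactors of I−A, C_ij = (−1)^(i+j)·(minor ij) (rows/columns in the sector order above):
  C_11 = (0.80)(0.55) − (-0.10)(-0.35) = 0.4050
  C_12 = −[(-0.45)(0.55) − (-0.10)(-0.10)] = 0.2575
  C_13 = (-0.45)(-0.35) − (0.80)(-0.10) = 0.2375
  C_21 = −[(-0.15)(0.55) − (-0.10)(-0.35)] = 0.1175
  C_22 = (0.90)(0.55) − (-0.10)(-0.10) = 0.4850
  C_23 = −[(0.90)(-0.35) − (-0.15)(-0.10)] = 0.3300
  C_31 = (-0.15)(-0.10) − (-0.10)(0.80) = 0.0950
  C_32 = −[(0.90)(-0.10) − (-0.10)(-0.45)] = 0.1350
  C_33 = (0.90)(0.80) − (-0.15)(-0.45) = 0.6525
det(I−A) = Σ_j (I−A)_1j·C_1j = (0.90)(0.4050) + (-0.15)(0.2575) + (-0.10)(0.2375) = 0.302125
adj(I−A) = Cᵀ =
  [ 0.4050   0.1175   0.0950]
  [ 0.2575   0.4850   0.1350]
  [ 0.2375   0.3300   0.6525]
(I − A)⁻¹ = adj(I−A) / det(I−A) ≈
  [   1.3405     0.3889     0.3144]
  [   0.8523     1.6053     0.4468]
  [   0.7861     1.0923     2.1597]
Δx = (I − A)⁻¹ Δd with Δd having +40 in the Biotech component and 0 elsewhere.
So Δx_1 = L_12 · (+40), where L_12 = adj(I−A)_12 / det(I−A) = 0.1175 / 0.302125.
Δx_1 = 0.1175 × (+40) / 0.302125 = 4.70 / 0.302125 ≈ 15.56.

Δx_1 = 15.56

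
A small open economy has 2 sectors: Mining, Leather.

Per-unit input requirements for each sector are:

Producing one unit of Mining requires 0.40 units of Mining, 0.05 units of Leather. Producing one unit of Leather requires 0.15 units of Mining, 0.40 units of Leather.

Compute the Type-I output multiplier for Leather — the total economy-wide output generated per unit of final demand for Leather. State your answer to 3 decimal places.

I − A =
  [   0.60    -0.15]
  [  -0.05     0.60]
det(I−A) = (0.60)(0.60) − (-0.15)(-0.05) = 0.3525
adj(I−A) = [[0.60, 0.15], [0.05, 0.60]]
(I − A)⁻¹ = adj(I−A) / det(I−A) ≈
  [   1.7021     0.4255]
  [   0.1418     1.7021]
The output multiplier for sector j is the column-j sum of the Leontief inverse (I − A)⁻¹ = adj(I−A) / det(I−A).
Column 2 of adj(I−A): (0.15, 0.60); det(I−A) = 0.3525.
m_2 = (0.15 + 0.60) / 0.3525 = 0.75 / 0.3525 ≈ 2.128.

m_2 = 2.128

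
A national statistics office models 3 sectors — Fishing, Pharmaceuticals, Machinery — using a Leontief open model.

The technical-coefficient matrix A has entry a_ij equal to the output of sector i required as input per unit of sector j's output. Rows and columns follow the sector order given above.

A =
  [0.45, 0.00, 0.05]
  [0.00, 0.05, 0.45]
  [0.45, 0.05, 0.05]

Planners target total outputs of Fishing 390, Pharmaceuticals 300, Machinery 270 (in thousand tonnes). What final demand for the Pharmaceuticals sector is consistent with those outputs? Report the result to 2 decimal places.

I − A =
  [   0.55     0.00    -0.05]
  [   0.00     0.95    -0.45]
  [  -0.45    -0.05     0.95]
d = (I − A) x:
  d_F = (+0.55)·390 + (+0.00)·300 + (-0.05)·270 = 201.00
  d_P = (+0.00)·390 + (+0.95)·300 + (-0.45)·270 = 163.50
  d_M = (-0.45)·390 + (-0.05)·300 + (+0.95)·270 = 66.00

d_P = 163.50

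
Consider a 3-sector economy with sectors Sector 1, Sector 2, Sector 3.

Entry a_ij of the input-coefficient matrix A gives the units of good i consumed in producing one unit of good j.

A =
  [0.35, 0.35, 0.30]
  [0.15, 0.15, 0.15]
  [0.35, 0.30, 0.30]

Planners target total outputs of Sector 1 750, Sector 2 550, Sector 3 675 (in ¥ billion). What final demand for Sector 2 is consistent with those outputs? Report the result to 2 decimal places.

I − A =
  [   0.65    -0.35    -0.30]
  [  -0.15     0.85    -0.15]
  [  -0.35    -0.30     0.70]
d = (I − A) x:
  d_1 = (+0.65)·750 + (-0.35)·550 + (-0.30)·675 = 92.50
  d_2 = (-0.15)·750 + (+0.85)·550 + (-0.15)·675 = 253.75
  d_3 = (-0.35)·750 + (-0.30)·550 + (+0.70)·675 = 45.00

d_2 = 253.75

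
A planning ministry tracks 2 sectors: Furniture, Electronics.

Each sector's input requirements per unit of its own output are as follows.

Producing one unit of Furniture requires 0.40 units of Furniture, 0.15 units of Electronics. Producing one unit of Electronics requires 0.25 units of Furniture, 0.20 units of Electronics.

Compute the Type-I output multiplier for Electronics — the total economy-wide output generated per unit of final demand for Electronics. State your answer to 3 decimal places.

m_2 = 1.921

I − A =
  [   0.60    -0.25]
  [  -0.15     0.80]
det(I−A) = (0.60)(0.80) − (-0.25)(-0.15) = 0.4425
adj(I−A) = [[0.80, 0.25], [0.15, 0.60]]
(I − A)⁻¹ = adj(I−A) / det(I−A) ≈
  [   1.8079     0.5650]
  [   0.3390     1.3559]
The output multiplier for sector j is the column-j sum of the Leontief inverse (I − A)⁻¹ = adj(I−A) / det(I−A).
Column 2 of adj(I−A): (0.25, 0.60); det(I−A) = 0.4425.
m_2 = (0.25 + 0.60) / 0.4425 = 0.85 / 0.4425 ≈ 1.921.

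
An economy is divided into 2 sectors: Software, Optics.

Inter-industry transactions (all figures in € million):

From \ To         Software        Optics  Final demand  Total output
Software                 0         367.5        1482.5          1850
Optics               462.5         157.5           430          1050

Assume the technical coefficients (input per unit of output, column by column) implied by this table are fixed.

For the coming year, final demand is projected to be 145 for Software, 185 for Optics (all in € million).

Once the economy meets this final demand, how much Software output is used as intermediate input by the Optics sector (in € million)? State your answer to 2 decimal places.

z_12 = 101.56

Technical coefficients a_ij = z_ij / X_j:
  a_11 = 0/1850 = 0.00, a_21 = 462.5/1850 = 0.25
  a_12 = 367.5/1050 = 0.35, a_22 = 157.5/1050 = 0.15
I − A =
  [   1.00    -0.35]
  [  -0.25     0.85]
det(I−A) = (1.00)(0.85) − (-0.35)(-0.25) = 0.7625
adj(I−A) = [[0.85, 0.35], [0.25, 1.00]]
(I − A)⁻¹ = adj(I−A) / det(I−A) ≈
  [   1.1148     0.4590]
  [   0.3279     1.3115]
First solve x = (I − A)⁻¹ d = adj(I−A)·d / det(I−A); in particular x_2 = (0.25·145 + 1.00·185) / 0.7625 = 221.25 / 0.7625 ≈ 290.1639.
Intermediate flow from 1 to 2: z_12 = a_12 · x_2 = 0.35 × 221.25 / 0.7625 = 77.4375 / 0.7625 ≈ 101.56.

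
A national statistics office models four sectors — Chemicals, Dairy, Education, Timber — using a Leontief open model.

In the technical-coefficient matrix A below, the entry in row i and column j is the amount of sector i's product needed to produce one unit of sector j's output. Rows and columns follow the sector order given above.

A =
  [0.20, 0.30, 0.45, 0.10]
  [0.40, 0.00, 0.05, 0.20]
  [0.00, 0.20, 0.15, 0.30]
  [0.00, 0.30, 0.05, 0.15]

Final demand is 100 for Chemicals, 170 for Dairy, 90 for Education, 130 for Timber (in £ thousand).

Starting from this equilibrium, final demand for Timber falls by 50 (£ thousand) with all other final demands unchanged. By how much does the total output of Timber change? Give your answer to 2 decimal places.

I − A =
  [   0.80    -0.30    -0.45    -0.10]
  [  -0.40     1.00    -0.05    -0.20]
  [   0.00    -0.20     0.85    -0.30]
  [   0.00    -0.30    -0.05     0.85]
Compute the cofactors C_ij = (−1)^(i+j)·(3×3 minor ij) of I−A; the adjugate is their transpose:
adj(I−A) = Cᵀ =
  [ 0.64150   0.35575   0.37775   0.29250]
  [ 0.28300   0.56600   0.19700   0.23600]
  [ 0.10400   0.20800   0.51800   0.24400]
  [ 0.10600   0.21200   0.10000   0.53400]
det(I−A) = Σ_j (I−A)_1j·C_1j = (0.80)(0.64150) + (-0.30)(0.28300) + (-0.45)(0.10400) + (-0.10)(0.10600) = 0.3709
(I − A)⁻¹ = adj(I−A) / det(I−A) ≈
  [   1.7296     0.9592     1.0185     0.7886]
  [   0.7630     1.5260     0.5311     0.6363]
  [   0.2804     0.5608     1.3966     0.6579]
  [   0.2858     0.5716     0.2696     1.4397]
Δx = (I − A)⁻¹ Δd with Δd having -50 in the Timber component and 0 elsewhere.
So Δx_4 = L_44 · (-50), where L_44 = adj(I−A)_44 / det(I−A) = 0.53400 / 0.3709.
Δx_4 = 0.53400 × (-50) / 0.3709 = -26.70 / 0.3709 ≈ -71.99.

Δx_4 = -71.99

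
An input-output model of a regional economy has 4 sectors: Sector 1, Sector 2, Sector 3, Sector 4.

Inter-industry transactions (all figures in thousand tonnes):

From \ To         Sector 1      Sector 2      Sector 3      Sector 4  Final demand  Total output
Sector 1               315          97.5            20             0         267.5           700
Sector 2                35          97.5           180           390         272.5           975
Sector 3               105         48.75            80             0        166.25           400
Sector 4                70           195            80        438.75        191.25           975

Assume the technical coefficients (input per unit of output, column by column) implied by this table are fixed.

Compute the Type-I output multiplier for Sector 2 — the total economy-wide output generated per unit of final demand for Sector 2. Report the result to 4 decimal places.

m_2 = 2.5617

Technical coefficients a_ij = z_ij / X_j:
  a_11 = 315/700 = 0.45, a_21 = 35/700 = 0.05, a_31 = 105/700 = 0.15, a_41 = 70/700 = 0.10
  a_12 = 97.5/975 = 0.10, a_22 = 97.5/975 = 0.10, a_32 = 48.75/975 = 0.05, a_42 = 195/975 = 0.20
  a_13 = 20/400 = 0.05, a_23 = 180/400 = 0.45, a_33 = 80/400 = 0.20, a_43 = 80/400 = 0.20
  a_14 = 0/975 = 0.00, a_24 = 390/975 = 0.40, a_34 = 0/975 = 0.00, a_44 = 438.75/975 = 0.45
I − A =
  [   0.55    -0.10    -0.05     0.00]
  [  -0.05     0.90    -0.45    -0.40]
  [  -0.15    -0.05     0.80     0.00]
  [  -0.10    -0.20    -0.20     0.55]
Compute the cofactors C_ij = (−1)^(i+j)·(3×3 minor ij) of I−A; the adjugate is their transpose:
adj(I−A) = Cᵀ =
  [ 0.315625   0.045375   0.053500   0.033000]
  [ 0.103125   0.237875   0.183500   0.173000]
  [ 0.065625   0.023375   0.221500   0.017000]
  [ 0.118750   0.103250   0.157000   0.366000]
det(I−A) = Σ_j (I−A)_1j·C_1j = (0.55)(0.315625) + (-0.10)(0.103125) + (-0.05)(0.065625) + (0.00)(0.118750) = 0.1600
(I − A)⁻¹ = adj(I−A) / det(I−A) ≈
  [   1.97266     0.28359     0.33438     0.20625]
  [   0.64453     1.48672     1.14688     1.08125]
  [   0.41016     0.14609     1.38438     0.10625]
  [   0.74219     0.64531     0.98125     2.28750]
The output multiplier for sector j is the column-j sum of the Leontief inverse (I − A)⁻¹ = adj(I−A) / det(I−A).
Column 2 of adj(I−A): (0.045375, 0.237875, 0.023375, 0.103250); det(I−A) = 0.1600.
m_2 = (0.045375 + 0.237875 + 0.023375 + 0.103250) / 0.1600 = 0.409875 / 0.1600 ≈ 2.5617.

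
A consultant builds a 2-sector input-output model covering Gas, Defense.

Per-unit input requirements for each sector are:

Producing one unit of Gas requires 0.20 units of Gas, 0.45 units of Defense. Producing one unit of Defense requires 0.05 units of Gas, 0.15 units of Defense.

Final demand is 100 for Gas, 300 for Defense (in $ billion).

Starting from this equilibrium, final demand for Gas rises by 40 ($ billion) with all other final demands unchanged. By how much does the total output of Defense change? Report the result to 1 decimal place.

I − A =
  [   0.80    -0.05]
  [  -0.45     0.85]
det(I−A) = (0.80)(0.85) − (-0.05)(-0.45) = 0.6575
adj(I−A) = [[0.85, 0.05], [0.45, 0.80]]
(I − A)⁻¹ = adj(I−A) / det(I−A) ≈
  [   1.2928     0.0760]
  [   0.6844     1.2167]
Δx = (I − A)⁻¹ Δd with Δd having +40 in the Gas component and 0 elsewhere.
So Δx_D = L_DG · (+40), where L_DG = adj(I−A)_DG / det(I−A) = 0.45 / 0.6575.
Δx_D = 0.45 × (+40) / 0.6575 = 18.00 / 0.6575 ≈ 27.4.

Δx_D = 27.4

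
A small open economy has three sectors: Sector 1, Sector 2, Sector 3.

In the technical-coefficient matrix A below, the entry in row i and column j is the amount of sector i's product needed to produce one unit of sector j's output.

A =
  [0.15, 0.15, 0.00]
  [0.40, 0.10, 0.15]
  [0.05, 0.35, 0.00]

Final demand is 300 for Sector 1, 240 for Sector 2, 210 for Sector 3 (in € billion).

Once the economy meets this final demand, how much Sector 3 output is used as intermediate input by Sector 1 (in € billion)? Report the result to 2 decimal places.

z_31 = 22.37

I − A =
  [   0.85    -0.15     0.00]
  [  -0.40     0.90    -0.15]
  [  -0.05    -0.35     1.00]
Cofactors of I−A, C_ij = (−1)^(i+j)·(minor ij) (rows/columns in the sector order above):
  C_11 = (0.90)(1.00) − (-0.15)(-0.35) = 0.8475
  C_12 = −[(-0.40)(1.00) − (-0.15)(-0.05)] = 0.4075
  C_13 = (-0.40)(-0.35) − (0.90)(-0.05) = 0.1850
  C_21 = −[(-0.15)(1.00) − (0.00)(-0.35)] = 0.1500
  C_22 = (0.85)(1.00) − (0.00)(-0.05) = 0.8500
  C_23 = −[(0.85)(-0.35) − (-0.15)(-0.05)] = 0.3050
  C_31 = (-0.15)(-0.15) − (0.00)(0.90) = 0.0225
  C_32 = −[(0.85)(-0.15) − (0.00)(-0.40)] = 0.1275
  C_33 = (0.85)(0.90) − (-0.15)(-0.40) = 0.7050
det(I−A) = Σ_j (I−A)_1j·C_1j = (0.85)(0.8475) + (-0.15)(0.4075) + (0.00)(0.1850) = 0.65925
adj(I−A) = Cᵀ =
  [ 0.8475   0.1500   0.0225]
  [ 0.4075   0.8500   0.1275]
  [ 0.1850   0.3050   0.7050]
(I − A)⁻¹ = adj(I−A) / det(I−A) ≈
  [   1.2856     0.2275     0.0341]
  [   0.6181     1.2893     0.1934]
  [   0.2806     0.4626     1.0694]
First solve x = (I − A)⁻¹ d = adj(I−A)·d / det(I−A); in particular x_1 = (0.8475·300 + 0.1500·240 + 0.0225·210) / 0.65925 = 294.975 / 0.65925 ≈ 447.4403.
Intermediate flow from 3 to 1: z_31 = a_31 · x_1 = 0.05 × 294.975 / 0.65925 = 14.74875 / 0.65925 ≈ 22.37.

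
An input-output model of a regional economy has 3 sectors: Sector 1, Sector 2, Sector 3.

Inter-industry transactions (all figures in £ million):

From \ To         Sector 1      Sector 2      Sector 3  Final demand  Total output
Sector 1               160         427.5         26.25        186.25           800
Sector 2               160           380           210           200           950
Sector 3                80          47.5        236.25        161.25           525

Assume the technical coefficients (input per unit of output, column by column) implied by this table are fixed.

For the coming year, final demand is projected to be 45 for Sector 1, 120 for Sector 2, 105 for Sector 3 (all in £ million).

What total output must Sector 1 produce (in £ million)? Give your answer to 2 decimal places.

x_1 = 372.88

Technical coefficients a_ij = z_ij / X_j:
  a_11 = 160/800 = 0.20, a_21 = 160/800 = 0.20, a_31 = 80/800 = 0.10
  a_12 = 427.5/950 = 0.45, a_22 = 380/950 = 0.40, a_32 = 47.5/950 = 0.05
  a_13 = 26.25/525 = 0.05, a_23 = 210/525 = 0.40, a_33 = 236.25/525 = 0.45
I − A =
  [   0.80    -0.45    -0.05]
  [  -0.20     0.60    -0.40]
  [  -0.10    -0.05     0.55]
Cofactors of I−A, C_ij = (−1)^(i+j)·(minor ij) (rows/columns in the sector order above):
  C_11 = (0.60)(0.55) − (-0.40)(-0.05) = 0.3100
  C_12 = −[(-0.20)(0.55) − (-0.40)(-0.10)] = 0.1500
  C_13 = (-0.20)(-0.05) − (0.60)(-0.10) = 0.0700
  C_21 = −[(-0.45)(0.55) − (-0.05)(-0.05)] = 0.2500
  C_22 = (0.80)(0.55) − (-0.05)(-0.10) = 0.4350
  C_23 = −[(0.80)(-0.05) − (-0.45)(-0.10)] = 0.0850
  C_31 = (-0.45)(-0.40) − (-0.05)(0.60) = 0.2100
  C_32 = −[(0.80)(-0.40) − (-0.05)(-0.20)] = 0.3300
  C_33 = (0.80)(0.60) − (-0.45)(-0.20) = 0.3900
det(I−A) = Σ_j (I−A)_1j·C_1j = (0.80)(0.3100) + (-0.45)(0.1500) + (-0.05)(0.0700) = 0.1770
adj(I−A) = Cᵀ =
  [ 0.3100   0.2500   0.2100]
  [ 0.1500   0.4350   0.3300]
  [ 0.0700   0.0850   0.3900]
(I − A)⁻¹ = adj(I−A) / det(I−A) ≈
  [   1.7514     1.4124     1.1864]
  [   0.8475     2.4576     1.8644]
  [   0.3955     0.4802     2.2034]
x = (I − A)⁻¹ d = adj(I−A)·d / det(I−A), with det(I−A) = 0.1770:
  x_1 = (0.3100·45 + 0.2500·120 + 0.2100·105) / 0.1770 = 66.00 / 0.1770 ≈ 372.88
  x_2 = (0.1500·45 + 0.4350·120 + 0.3300·105) / 0.1770 = 93.60 / 0.1770 ≈ 528.81
  x_3 = (0.0700·45 + 0.0850·120 + 0.3900·105) / 0.1770 = 54.30 / 0.1770 ≈ 306.78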